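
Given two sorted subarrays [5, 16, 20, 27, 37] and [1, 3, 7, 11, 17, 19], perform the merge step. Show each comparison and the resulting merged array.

Merging process:

Compare 5 vs 1: take 1 from right. Merged: [1]
Compare 5 vs 3: take 3 from right. Merged: [1, 3]
Compare 5 vs 7: take 5 from left. Merged: [1, 3, 5]
Compare 16 vs 7: take 7 from right. Merged: [1, 3, 5, 7]
Compare 16 vs 11: take 11 from right. Merged: [1, 3, 5, 7, 11]
Compare 16 vs 17: take 16 from left. Merged: [1, 3, 5, 7, 11, 16]
Compare 20 vs 17: take 17 from right. Merged: [1, 3, 5, 7, 11, 16, 17]
Compare 20 vs 19: take 19 from right. Merged: [1, 3, 5, 7, 11, 16, 17, 19]
Append remaining from left: [20, 27, 37]. Merged: [1, 3, 5, 7, 11, 16, 17, 19, 20, 27, 37]

Final merged array: [1, 3, 5, 7, 11, 16, 17, 19, 20, 27, 37]
Total comparisons: 8

The merged array is [1, 3, 5, 7, 11, 16, 17, 19, 20, 27, 37], requiring 8 comparisons. The merge step runs in O(n) time where n is the total number of elements.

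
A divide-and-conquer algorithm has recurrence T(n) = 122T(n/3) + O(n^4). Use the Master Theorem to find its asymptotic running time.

Master Theorem for T(n) = 122T(n/3) + O(n^4):

a = 122, b = 3, c = 4
log_b(a) = log_3(122) = 4.3728

Case 1: c = 4 < log_3(122) = 4.3728
T(n) = O(n^(log_3 122))

For T(n) = 122T(n/3) + O(n^4): log_3(122) = 4.3728. This is Case 1 of the Master Theorem (c < log_b(a), work dominated by leaves), giving O(n^(log_3 122)).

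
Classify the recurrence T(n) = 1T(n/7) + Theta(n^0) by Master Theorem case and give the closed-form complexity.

Master Theorem for T(n) = 1T(n/7) + O(n^0):

a = 1, b = 7, c = 0
log_b(a) = log_7(1) = 0.0000

Case 2: c = 0 = log_7(1) = 0.0000
T(n) = O(n^0 log n) = O(log n)

For T(n) = 1T(n/7) + O(n^0): log_7(1) = 0.0000. This is Case 2 of the Master Theorem (c = log_b(a), equal work at all levels), giving O(log n).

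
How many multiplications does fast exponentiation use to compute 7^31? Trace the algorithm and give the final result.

Computing 7^31 by squaring (build up from 7^1; each line after the first costs one multiplication):

7^1 = 7
7^2 = (7^1)^2 = 7^2 = 49
7^3 = 7 * 7^2 = 7 * 49 = 343
7^6 = (7^3)^2 = 343^2 = 117649
7^7 = 7 * 7^6 = 7 * 117649 = 823543
7^14 = (7^7)^2 = 823543^2 = 678223072849
7^15 = 7 * 7^14 = 7 * 678223072849 = 4747561509943
7^30 = (7^15)^2 = 4747561509943^2 = 22539340290692258087863249
7^31 = 7 * 7^30 = 7 * 22539340290692258087863249 = 157775382034845806615042743

Result: 157775382034845806615042743
Multiplications needed: 8 (8 lines after 7^1)

7^31 = 157775382034845806615042743. Using exponentiation by squaring, this requires 8 multiplications. The key idea: if the exponent is even, square the half-power; if odd, multiply by the base once.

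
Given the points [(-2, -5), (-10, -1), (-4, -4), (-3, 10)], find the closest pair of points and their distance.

Computing all pairwise distances among 4 points:

d((-2, -5), (-10, -1)) = 8.9443
d((-2, -5), (-4, -4)) = 2.2361 <-- minimum
d((-2, -5), (-3, 10)) = 15.0333
d((-10, -1), (-4, -4)) = 6.7082
d((-10, -1), (-3, 10)) = 13.0384
d((-4, -4), (-3, 10)) = 14.0357

Closest pair: (-2, -5) and (-4, -4) with distance 2.2361

The closest pair is (-2, -5) and (-4, -4) with Euclidean distance 2.2361. For 4 points, brute-force pairwise comparison is shown above. For large n, the divide-and-conquer algorithm (sort by x, recurse on halves, check the dividing strip) achieves O(n log n).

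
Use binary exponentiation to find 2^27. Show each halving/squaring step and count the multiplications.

Computing 2^27 by squaring (build up from 2^1; each line after the first costs one multiplication):

2^1 = 2
2^2 = (2^1)^2 = 2^2 = 4
2^3 = 2 * 2^2 = 2 * 4 = 8
2^6 = (2^3)^2 = 8^2 = 64
2^12 = (2^6)^2 = 64^2 = 4096
2^13 = 2 * 2^12 = 2 * 4096 = 8192
2^26 = (2^13)^2 = 8192^2 = 67108864
2^27 = 2 * 2^26 = 2 * 67108864 = 134217728

Result: 134217728
Multiplications needed: 7 (7 lines after 2^1)

2^27 = 134217728. Using exponentiation by squaring, this requires 7 multiplications. The key idea: if the exponent is even, square the half-power; if odd, multiply by the base once.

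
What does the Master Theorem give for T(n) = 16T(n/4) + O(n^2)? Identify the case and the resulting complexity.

Master Theorem for T(n) = 16T(n/4) + O(n^2):

a = 16, b = 4, c = 2
log_b(a) = log_4(16) = 2.0000

Case 2: c = 2 = log_4(16) = 2.0000
T(n) = O(n^2 log n) = O(n^2 log n)

For T(n) = 16T(n/4) + O(n^2): log_4(16) = 2.0000. This is Case 2 of the Master Theorem (c = log_b(a), equal work at all levels), giving O(n^2 log n).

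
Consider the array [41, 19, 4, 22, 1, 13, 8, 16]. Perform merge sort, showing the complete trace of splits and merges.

Merge sort trace:

Split: [41, 19, 4, 22, 1, 13, 8, 16] -> [41, 19, 4, 22] and [1, 13, 8, 16]
  Split: [41, 19, 4, 22] -> [41, 19] and [4, 22]
    Split: [41, 19] -> [41] and [19]
    Merge: [41] + [19] -> [19, 41]
    Split: [4, 22] -> [4] and [22]
    Merge: [4] + [22] -> [4, 22]
  Merge: [19, 41] + [4, 22] -> [4, 19, 22, 41]
  Split: [1, 13, 8, 16] -> [1, 13] and [8, 16]
    Split: [1, 13] -> [1] and [13]
    Merge: [1] + [13] -> [1, 13]
    Split: [8, 16] -> [8] and [16]
    Merge: [8] + [16] -> [8, 16]
  Merge: [1, 13] + [8, 16] -> [1, 8, 13, 16]
Merge: [4, 19, 22, 41] + [1, 8, 13, 16] -> [1, 4, 8, 13, 16, 19, 22, 41]

Final sorted array: [1, 4, 8, 13, 16, 19, 22, 41]

The merge sort proceeds by recursively splitting the array and merging sorted halves.
After all merges, the sorted array is [1, 4, 8, 13, 16, 19, 22, 41].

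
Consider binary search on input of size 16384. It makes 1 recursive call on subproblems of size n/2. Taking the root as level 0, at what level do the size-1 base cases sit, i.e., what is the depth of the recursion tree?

For divide and conquer with division factor 2:

Problem sizes at each level:
Level 0: 16384
Level 1: 8192
Level 2: 4096
Level 3: 2048
Level 4: 1024
Level 5: 512
Level 6: 256
Level 7: 128
Level 8: 64
Level 9: 32
Level 10: 16
Level 11: 8
Level 12: 4
Level 13: 2
Level 14: 1

The root is level 0 and the size-1 base case is level 14 (the tree spans levels 0 through 14, i.e. 15 levels counting the root), so the depth is the number of divisions: log_2(16384) = 14

The recursion tree depth is log_2(16384) = 14. At each level, the problem size is divided by 2, so it takes 14 divisions to reduce to a base case of size 1. The algorithm makes 1 recursive call at each level.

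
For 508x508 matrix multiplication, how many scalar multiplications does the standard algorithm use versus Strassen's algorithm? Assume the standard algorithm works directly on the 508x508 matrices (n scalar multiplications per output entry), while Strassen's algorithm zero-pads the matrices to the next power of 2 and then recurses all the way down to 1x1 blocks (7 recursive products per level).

Matrix multiplication for 508x508 matrices:

Strassen's algorithm requires power-of-2 dimensions. Pad 508x508 to 512x512 (next power of 2).

Standard algorithm: 508^3 = 131096512 multiplications
Strassen's algorithm: 7^(log2(512)) = 7^9 = 40353607 multiplications
Savings: 131096512 - 40353607 = 90742905 multiplications

Standard: 131096512 multiplications (508^3). Strassen: 40353607 multiplications (7^9, after padding to 512x512). Strassen reduces 8 recursive multiplications to 7 at each level.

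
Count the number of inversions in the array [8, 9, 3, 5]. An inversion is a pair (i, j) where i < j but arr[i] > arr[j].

Finding inversions in [8, 9, 3, 5]:

(0, 2): arr[0]=8 > arr[2]=3
(0, 3): arr[0]=8 > arr[3]=5
(1, 2): arr[1]=9 > arr[2]=3
(1, 3): arr[1]=9 > arr[3]=5

Total inversions: 4

The array has 4 inversion(s): (0,2), (0,3), (1,2), (1,3). Each pair (i,j) satisfies i < j and arr[i] > arr[j].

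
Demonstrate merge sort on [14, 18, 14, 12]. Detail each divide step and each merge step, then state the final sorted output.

Merge sort trace:

Split: [14, 18, 14, 12] -> [14, 18] and [14, 12]
  Split: [14, 18] -> [14] and [18]
  Merge: [14] + [18] -> [14, 18]
  Split: [14, 12] -> [14] and [12]
  Merge: [14] + [12] -> [12, 14]
Merge: [14, 18] + [12, 14] -> [12, 14, 14, 18]

Final sorted array: [12, 14, 14, 18]

The merge sort proceeds by recursively splitting the array and merging sorted halves.
After all merges, the sorted array is [12, 14, 14, 18].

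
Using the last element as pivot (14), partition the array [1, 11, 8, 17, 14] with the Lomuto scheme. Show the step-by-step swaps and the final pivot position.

Lomuto partition with pivot = 14:

Initial array: [1, 11, 8, 17, 14]

arr[0]=1 <= 14: swap with position 0, array becomes [1, 11, 8, 17, 14]
arr[1]=11 <= 14: swap with position 1, array becomes [1, 11, 8, 17, 14]
arr[2]=8 <= 14: swap with position 2, array becomes [1, 11, 8, 17, 14]
arr[3]=17 > 14: no swap

Place pivot at position 3: [1, 11, 8, 14, 17]
Pivot position: 3

After partitioning with pivot 14, the array becomes [1, 11, 8, 14, 17]. The pivot is placed at index 3. All elements to the left of the pivot are <= 14, and all elements to the right are > 14.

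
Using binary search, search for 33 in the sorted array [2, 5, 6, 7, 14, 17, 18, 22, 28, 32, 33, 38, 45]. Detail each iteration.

Binary search for 33 in [2, 5, 6, 7, 14, 17, 18, 22, 28, 32, 33, 38, 45]:

lo=0, hi=12, mid=6, arr[mid]=18 -> 18 < 33, search right half
lo=7, hi=12, mid=9, arr[mid]=32 -> 32 < 33, search right half
lo=10, hi=12, mid=11, arr[mid]=38 -> 38 > 33, search left half
lo=10, hi=10, mid=10, arr[mid]=33 -> Found target at index 10!

Binary search finds 33 at index 10 after 4 comparisons. The search repeatedly halves the search space by comparing with the middle element.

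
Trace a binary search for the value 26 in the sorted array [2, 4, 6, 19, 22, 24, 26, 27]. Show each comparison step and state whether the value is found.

Binary search for 26 in [2, 4, 6, 19, 22, 24, 26, 27]:

lo=0, hi=7, mid=3, arr[mid]=19 -> 19 < 26, search right half
lo=4, hi=7, mid=5, arr[mid]=24 -> 24 < 26, search right half
lo=6, hi=7, mid=6, arr[mid]=26 -> Found target at index 6!

Binary search finds 26 at index 6 after 3 comparisons. The search repeatedly halves the search space by comparing with the middle element.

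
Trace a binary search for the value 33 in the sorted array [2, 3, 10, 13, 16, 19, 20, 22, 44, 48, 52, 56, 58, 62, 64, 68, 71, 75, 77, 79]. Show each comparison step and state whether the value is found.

Binary search for 33 in [2, 3, 10, 13, 16, 19, 20, 22, 44, 48, 52, 56, 58, 62, 64, 68, 71, 75, 77, 79]:

lo=0, hi=19, mid=9, arr[mid]=48 -> 48 > 33, search left half
lo=0, hi=8, mid=4, arr[mid]=16 -> 16 < 33, search right half
lo=5, hi=8, mid=6, arr[mid]=20 -> 20 < 33, search right half
lo=7, hi=8, mid=7, arr[mid]=22 -> 22 < 33, search right half
lo=8, hi=8, mid=8, arr[mid]=44 -> 44 > 33, search left half
lo=8 > hi=7, target 33 not found

Binary search determines that 33 is not in the array after 5 comparisons. The search space was exhausted without finding the target.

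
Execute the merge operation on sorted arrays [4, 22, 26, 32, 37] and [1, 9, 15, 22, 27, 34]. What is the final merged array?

Merging process:

Compare 4 vs 1: take 1 from right. Merged: [1]
Compare 4 vs 9: take 4 from left. Merged: [1, 4]
Compare 22 vs 9: take 9 from right. Merged: [1, 4, 9]
Compare 22 vs 15: take 15 from right. Merged: [1, 4, 9, 15]
Compare 22 vs 22: take 22 from left. Merged: [1, 4, 9, 15, 22]
Compare 26 vs 22: take 22 from right. Merged: [1, 4, 9, 15, 22, 22]
Compare 26 vs 27: take 26 from left. Merged: [1, 4, 9, 15, 22, 22, 26]
Compare 32 vs 27: take 27 from right. Merged: [1, 4, 9, 15, 22, 22, 26, 27]
Compare 32 vs 34: take 32 from left. Merged: [1, 4, 9, 15, 22, 22, 26, 27, 32]
Compare 37 vs 34: take 34 from right. Merged: [1, 4, 9, 15, 22, 22, 26, 27, 32, 34]
Append remaining from left: [37]. Merged: [1, 4, 9, 15, 22, 22, 26, 27, 32, 34, 37]

Final merged array: [1, 4, 9, 15, 22, 22, 26, 27, 32, 34, 37]
Total comparisons: 10

The merged array is [1, 4, 9, 15, 22, 22, 26, 27, 32, 34, 37], requiring 10 comparisons. The merge step runs in O(n) time where n is the total number of elements.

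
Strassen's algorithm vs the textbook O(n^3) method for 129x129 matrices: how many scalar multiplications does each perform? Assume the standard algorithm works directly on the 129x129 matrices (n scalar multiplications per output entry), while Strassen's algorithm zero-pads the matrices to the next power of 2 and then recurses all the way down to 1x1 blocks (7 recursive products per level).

Matrix multiplication for 129x129 matrices:

Strassen's algorithm requires power-of-2 dimensions. Pad 129x129 to 256x256 (next power of 2).

Standard algorithm: 129^3 = 2146689 multiplications
Strassen's algorithm: 7^(log2(256)) = 7^8 = 5764801 multiplications
Difference: 2146689 - 5764801 = -3618112 (Strassen uses MORE here due to padding overhead — for small or just-over-power-of-2 n, padding can outweigh the per-level savings)

Standard: 2146689 multiplications (129^3). Strassen: 5764801 multiplications (7^8, after padding to 256x256). Strassen reduces 8 recursive multiplications to 7 at each level.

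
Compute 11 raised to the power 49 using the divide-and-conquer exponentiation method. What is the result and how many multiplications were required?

Computing 11^49 by squaring (build up from 11^1; each line after the first costs one multiplication):

11^1 = 11
11^2 = (11^1)^2 = 11^2 = 121
11^3 = 11 * 11^2 = 11 * 121 = 1331
11^6 = (11^3)^2 = 1331^2 = 1771561
11^12 = (11^6)^2 = 1771561^2 = 3138428376721
11^24 = (11^12)^2 = 3138428376721^2 = 9849732675807611094711841
11^48 = (11^24)^2 = 9849732675807611094711841^2 = 97017233784872162402203715694511008214034825609281
11^49 = 11 * 11^48 = 11 * 97017233784872162402203715694511008214034825609281 = 1067189571633593786424240872639621090354383081702091

Result: 1067189571633593786424240872639621090354383081702091
Multiplications needed: 7 (7 lines after 11^1)

11^49 = 1067189571633593786424240872639621090354383081702091. Using exponentiation by squaring, this requires 7 multiplications. The key idea: if the exponent is even, square the half-power; if odd, multiply by the base once.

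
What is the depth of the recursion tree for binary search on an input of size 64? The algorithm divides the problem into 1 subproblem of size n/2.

For divide and conquer with division factor 2:

Problem sizes at each level:
Level 0: 64
Level 1: 32
Level 2: 16
Level 3: 8
Level 4: 4
Level 5: 2
Level 6: 1

The root is level 0 and the size-1 base case is level 6 (the tree spans levels 0 through 6, i.e. 7 levels counting the root), so the depth is the number of divisions: log_2(64) = 6

The recursion tree depth is log_2(64) = 6. At each level, the problem size is divided by 2, so it takes 6 divisions to reduce to a base case of size 1. The algorithm makes 1 recursive call at each level.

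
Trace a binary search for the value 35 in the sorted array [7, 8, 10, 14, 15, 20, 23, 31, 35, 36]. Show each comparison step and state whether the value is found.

Binary search for 35 in [7, 8, 10, 14, 15, 20, 23, 31, 35, 36]:

lo=0, hi=9, mid=4, arr[mid]=15 -> 15 < 35, search right half
lo=5, hi=9, mid=7, arr[mid]=31 -> 31 < 35, search right half
lo=8, hi=9, mid=8, arr[mid]=35 -> Found target at index 8!

Binary search finds 35 at index 8 after 3 comparisons. The search repeatedly halves the search space by comparing with the middle element.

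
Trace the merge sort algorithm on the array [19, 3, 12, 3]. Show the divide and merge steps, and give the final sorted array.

Merge sort trace:

Split: [19, 3, 12, 3] -> [19, 3] and [12, 3]
  Split: [19, 3] -> [19] and [3]
  Merge: [19] + [3] -> [3, 19]
  Split: [12, 3] -> [12] and [3]
  Merge: [12] + [3] -> [3, 12]
Merge: [3, 19] + [3, 12] -> [3, 3, 12, 19]

Final sorted array: [3, 3, 12, 19]

The merge sort proceeds by recursively splitting the array and merging sorted halves.
After all merges, the sorted array is [3, 3, 12, 19].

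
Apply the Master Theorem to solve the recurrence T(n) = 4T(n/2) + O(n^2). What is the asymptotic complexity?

Master Theorem for T(n) = 4T(n/2) + O(n^2):

a = 4, b = 2, c = 2
log_b(a) = log_2(4) = 2.0000

Case 2: c = 2 = log_2(4) = 2.0000
T(n) = O(n^2 log n) = O(n^2 log n)

For T(n) = 4T(n/2) + O(n^2): log_2(4) = 2.0000. This is Case 2 of the Master Theorem (c = log_b(a), equal work at all levels), giving O(n^2 log n).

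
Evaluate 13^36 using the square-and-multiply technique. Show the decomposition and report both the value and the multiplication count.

Computing 13^36 by squaring (build up from 13^1; each line after the first costs one multiplication):

13^1 = 13
13^2 = (13^1)^2 = 13^2 = 169
13^4 = (13^2)^2 = 169^2 = 28561
13^8 = (13^4)^2 = 28561^2 = 815730721
13^9 = 13 * 13^8 = 13 * 815730721 = 10604499373
13^18 = (13^9)^2 = 10604499373^2 = 112455406951957393129
13^36 = (13^18)^2 = 112455406951957393129^2 = 12646218552730347184269489080961456410641

Result: 12646218552730347184269489080961456410641
Multiplications needed: 6 (6 lines after 13^1)

13^36 = 12646218552730347184269489080961456410641. Using exponentiation by squaring, this requires 6 multiplications. The key idea: if the exponent is even, square the half-power; if odd, multiply by the base once.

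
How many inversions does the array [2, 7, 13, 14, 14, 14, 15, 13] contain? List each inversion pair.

Finding inversions in [2, 7, 13, 14, 14, 14, 15, 13]:

(3, 7): arr[3]=14 > arr[7]=13
(4, 7): arr[4]=14 > arr[7]=13
(5, 7): arr[5]=14 > arr[7]=13
(6, 7): arr[6]=15 > arr[7]=13

Total inversions: 4

The array has 4 inversion(s): (3,7), (4,7), (5,7), (6,7). Each pair (i,j) satisfies i < j and arr[i] > arr[j].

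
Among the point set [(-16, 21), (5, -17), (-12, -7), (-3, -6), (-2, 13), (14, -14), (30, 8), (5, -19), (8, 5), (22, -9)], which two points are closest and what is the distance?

Computing all pairwise distances among 10 points:

d((-16, 21), (5, -17)) = 43.4166
d((-16, 21), (-12, -7)) = 28.2843
d((-16, 21), (-3, -6)) = 29.9666
d((-16, 21), (-2, 13)) = 16.1245
d((-16, 21), (14, -14)) = 46.0977
d((-16, 21), (30, 8)) = 47.8017
d((-16, 21), (5, -19)) = 45.1774
d((-16, 21), (8, 5)) = 28.8444
d((-16, 21), (22, -9)) = 48.4149
d((5, -17), (-12, -7)) = 19.7231
d((5, -17), (-3, -6)) = 13.6015
d((5, -17), (-2, 13)) = 30.8058
d((5, -17), (14, -14)) = 9.4868
d((5, -17), (30, 8)) = 35.3553
d((5, -17), (5, -19)) = 2.0 <-- minimum
d((5, -17), (8, 5)) = 22.2036
d((5, -17), (22, -9)) = 18.7883
d((-12, -7), (-3, -6)) = 9.0554
d((-12, -7), (-2, 13)) = 22.3607
d((-12, -7), (14, -14)) = 26.9258
d((-12, -7), (30, 8)) = 44.5982
d((-12, -7), (5, -19)) = 20.8087
d((-12, -7), (8, 5)) = 23.3238
d((-12, -7), (22, -9)) = 34.0588
d((-3, -6), (-2, 13)) = 19.0263
d((-3, -6), (14, -14)) = 18.7883
d((-3, -6), (30, 8)) = 35.8469
d((-3, -6), (5, -19)) = 15.2643
d((-3, -6), (8, 5)) = 15.5563
d((-3, -6), (22, -9)) = 25.1794
d((-2, 13), (14, -14)) = 31.3847
d((-2, 13), (30, 8)) = 32.3883
d((-2, 13), (5, -19)) = 32.7567
d((-2, 13), (8, 5)) = 12.8062
d((-2, 13), (22, -9)) = 32.5576
d((14, -14), (30, 8)) = 27.2029
d((14, -14), (5, -19)) = 10.2956
d((14, -14), (8, 5)) = 19.9249
d((14, -14), (22, -9)) = 9.434
d((30, 8), (5, -19)) = 36.7967
d((30, 8), (8, 5)) = 22.2036
d((30, 8), (22, -9)) = 18.7883
d((5, -19), (8, 5)) = 24.1868
d((5, -19), (22, -9)) = 19.7231
d((8, 5), (22, -9)) = 19.799

Closest pair: (5, -17) and (5, -19) with distance 2.0

The closest pair is (5, -17) and (5, -19) with Euclidean distance 2.0. For 10 points, brute-force pairwise comparison is shown above. For large n, the divide-and-conquer algorithm (sort by x, recurse on halves, check the dividing strip) achieves O(n log n).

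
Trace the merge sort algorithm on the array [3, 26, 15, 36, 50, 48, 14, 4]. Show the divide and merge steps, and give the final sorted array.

Merge sort trace:

Split: [3, 26, 15, 36, 50, 48, 14, 4] -> [3, 26, 15, 36] and [50, 48, 14, 4]
  Split: [3, 26, 15, 36] -> [3, 26] and [15, 36]
    Split: [3, 26] -> [3] and [26]
    Merge: [3] + [26] -> [3, 26]
    Split: [15, 36] -> [15] and [36]
    Merge: [15] + [36] -> [15, 36]
  Merge: [3, 26] + [15, 36] -> [3, 15, 26, 36]
  Split: [50, 48, 14, 4] -> [50, 48] and [14, 4]
    Split: [50, 48] -> [50] and [48]
    Merge: [50] + [48] -> [48, 50]
    Split: [14, 4] -> [14] and [4]
    Merge: [14] + [4] -> [4, 14]
  Merge: [48, 50] + [4, 14] -> [4, 14, 48, 50]
Merge: [3, 15, 26, 36] + [4, 14, 48, 50] -> [3, 4, 14, 15, 26, 36, 48, 50]

Final sorted array: [3, 4, 14, 15, 26, 36, 48, 50]

The merge sort proceeds by recursively splitting the array and merging sorted halves.
After all merges, the sorted array is [3, 4, 14, 15, 26, 36, 48, 50].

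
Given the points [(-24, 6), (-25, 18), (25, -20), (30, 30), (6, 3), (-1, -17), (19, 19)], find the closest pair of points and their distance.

Computing all pairwise distances among 7 points:

d((-24, 6), (-25, 18)) = 12.0416 <-- minimum
d((-24, 6), (25, -20)) = 55.4707
d((-24, 6), (30, 30)) = 59.0931
d((-24, 6), (6, 3)) = 30.1496
d((-24, 6), (-1, -17)) = 32.5269
d((-24, 6), (19, 19)) = 44.9222
d((-25, 18), (25, -20)) = 62.8013
d((-25, 18), (30, 30)) = 56.2939
d((-25, 18), (6, 3)) = 34.4384
d((-25, 18), (-1, -17)) = 42.4382
d((-25, 18), (19, 19)) = 44.0114
d((25, -20), (30, 30)) = 50.2494
d((25, -20), (6, 3)) = 29.8329
d((25, -20), (-1, -17)) = 26.1725
d((25, -20), (19, 19)) = 39.4588
d((30, 30), (6, 3)) = 36.1248
d((30, 30), (-1, -17)) = 56.3028
d((30, 30), (19, 19)) = 15.5563
d((6, 3), (-1, -17)) = 21.1896
d((6, 3), (19, 19)) = 20.6155
d((-1, -17), (19, 19)) = 41.1825

Closest pair: (-24, 6) and (-25, 18) with distance 12.0416

The closest pair is (-24, 6) and (-25, 18) with Euclidean distance 12.0416. For 7 points, brute-force pairwise comparison is shown above. For large n, the divide-and-conquer algorithm (sort by x, recurse on halves, check the dividing strip) achieves O(n log n).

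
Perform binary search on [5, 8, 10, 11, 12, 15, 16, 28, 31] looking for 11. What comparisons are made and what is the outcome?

Binary search for 11 in [5, 8, 10, 11, 12, 15, 16, 28, 31]:

lo=0, hi=8, mid=4, arr[mid]=12 -> 12 > 11, search left half
lo=0, hi=3, mid=1, arr[mid]=8 -> 8 < 11, search right half
lo=2, hi=3, mid=2, arr[mid]=10 -> 10 < 11, search right half
lo=3, hi=3, mid=3, arr[mid]=11 -> Found target at index 3!

Binary search finds 11 at index 3 after 4 comparisons. The search repeatedly halves the search space by comparing with the middle element.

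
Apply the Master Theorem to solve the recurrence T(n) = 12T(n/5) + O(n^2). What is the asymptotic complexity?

Master Theorem for T(n) = 12T(n/5) + O(n^2):

a = 12, b = 5, c = 2
log_b(a) = log_5(12) = 1.5440

Case 3: c = 2 > log_5(12) = 1.5440
T(n) = O(n^2) = O(n^2)

For T(n) = 12T(n/5) + O(n^2): log_5(12) = 1.5440. This is Case 3 of the Master Theorem (c > log_b(a), work dominated by root), giving O(n^2).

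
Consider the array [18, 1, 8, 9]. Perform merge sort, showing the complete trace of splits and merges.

Merge sort trace:

Split: [18, 1, 8, 9] -> [18, 1] and [8, 9]
  Split: [18, 1] -> [18] and [1]
  Merge: [18] + [1] -> [1, 18]
  Split: [8, 9] -> [8] and [9]
  Merge: [8] + [9] -> [8, 9]
Merge: [1, 18] + [8, 9] -> [1, 8, 9, 18]

Final sorted array: [1, 8, 9, 18]

The merge sort proceeds by recursively splitting the array and merging sorted halves.
After all merges, the sorted array is [1, 8, 9, 18].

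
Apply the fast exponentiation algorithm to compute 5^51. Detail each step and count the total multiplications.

Computing 5^51 by squaring (build up from 5^1; each line after the first costs one multiplication):

5^1 = 5
5^2 = (5^1)^2 = 5^2 = 25
5^3 = 5 * 5^2 = 5 * 25 = 125
5^6 = (5^3)^2 = 125^2 = 15625
5^12 = (5^6)^2 = 15625^2 = 244140625
5^24 = (5^12)^2 = 244140625^2 = 59604644775390625
5^25 = 5 * 5^24 = 5 * 59604644775390625 = 298023223876953125
5^50 = (5^25)^2 = 298023223876953125^2 = 88817841970012523233890533447265625
5^51 = 5 * 5^50 = 5 * 88817841970012523233890533447265625 = 444089209850062616169452667236328125

Result: 444089209850062616169452667236328125
Multiplications needed: 8 (8 lines after 5^1)

5^51 = 444089209850062616169452667236328125. Using exponentiation by squaring, this requires 8 multiplications. The key idea: if the exponent is even, square the half-power; if odd, multiply by the base once.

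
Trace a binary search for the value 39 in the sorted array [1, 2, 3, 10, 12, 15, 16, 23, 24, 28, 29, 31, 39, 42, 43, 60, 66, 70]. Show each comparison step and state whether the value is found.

Binary search for 39 in [1, 2, 3, 10, 12, 15, 16, 23, 24, 28, 29, 31, 39, 42, 43, 60, 66, 70]:

lo=0, hi=17, mid=8, arr[mid]=24 -> 24 < 39, search right half
lo=9, hi=17, mid=13, arr[mid]=42 -> 42 > 39, search left half
lo=9, hi=12, mid=10, arr[mid]=29 -> 29 < 39, search right half
lo=11, hi=12, mid=11, arr[mid]=31 -> 31 < 39, search right half
lo=12, hi=12, mid=12, arr[mid]=39 -> Found target at index 12!

Binary search finds 39 at index 12 after 5 comparisons. The search repeatedly halves the search space by comparing with the middle element.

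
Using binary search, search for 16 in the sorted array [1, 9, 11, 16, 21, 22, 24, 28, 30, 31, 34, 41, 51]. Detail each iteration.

Binary search for 16 in [1, 9, 11, 16, 21, 22, 24, 28, 30, 31, 34, 41, 51]:

lo=0, hi=12, mid=6, arr[mid]=24 -> 24 > 16, search left half
lo=0, hi=5, mid=2, arr[mid]=11 -> 11 < 16, search right half
lo=3, hi=5, mid=4, arr[mid]=21 -> 21 > 16, search left half
lo=3, hi=3, mid=3, arr[mid]=16 -> Found target at index 3!

Binary search finds 16 at index 3 after 4 comparisons. The search repeatedly halves the search space by comparing with the middle element.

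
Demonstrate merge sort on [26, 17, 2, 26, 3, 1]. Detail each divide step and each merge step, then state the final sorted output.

Merge sort trace:

Split: [26, 17, 2, 26, 3, 1] -> [26, 17, 2] and [26, 3, 1]
  Split: [26, 17, 2] -> [26] and [17, 2]
    Split: [17, 2] -> [17] and [2]
    Merge: [17] + [2] -> [2, 17]
  Merge: [26] + [2, 17] -> [2, 17, 26]
  Split: [26, 3, 1] -> [26] and [3, 1]
    Split: [3, 1] -> [3] and [1]
    Merge: [3] + [1] -> [1, 3]
  Merge: [26] + [1, 3] -> [1, 3, 26]
Merge: [2, 17, 26] + [1, 3, 26] -> [1, 2, 3, 17, 26, 26]

Final sorted array: [1, 2, 3, 17, 26, 26]

The merge sort proceeds by recursively splitting the array and merging sorted halves.
After all merges, the sorted array is [1, 2, 3, 17, 26, 26].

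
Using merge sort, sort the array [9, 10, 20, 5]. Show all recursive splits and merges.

Merge sort trace:

Split: [9, 10, 20, 5] -> [9, 10] and [20, 5]
  Split: [9, 10] -> [9] and [10]
  Merge: [9] + [10] -> [9, 10]
  Split: [20, 5] -> [20] and [5]
  Merge: [20] + [5] -> [5, 20]
Merge: [9, 10] + [5, 20] -> [5, 9, 10, 20]

Final sorted array: [5, 9, 10, 20]

The merge sort proceeds by recursively splitting the array and merging sorted halves.
After all merges, the sorted array is [5, 9, 10, 20].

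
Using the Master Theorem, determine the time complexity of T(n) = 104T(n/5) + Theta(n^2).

Master Theorem for T(n) = 104T(n/5) + O(n^2):

a = 104, b = 5, c = 2
log_b(a) = log_5(104) = 2.8857

Case 1: c = 2 < log_5(104) = 2.8857
T(n) = O(n^(log_5 104))

For T(n) = 104T(n/5) + O(n^2): log_5(104) = 2.8857. This is Case 1 of the Master Theorem (c < log_b(a), work dominated by leaves), giving O(n^(log_5 104)).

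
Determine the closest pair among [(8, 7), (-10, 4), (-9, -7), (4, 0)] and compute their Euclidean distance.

Computing all pairwise distances among 4 points:

d((8, 7), (-10, 4)) = 18.2483
d((8, 7), (-9, -7)) = 22.0227
d((8, 7), (4, 0)) = 8.0623 <-- minimum
d((-10, 4), (-9, -7)) = 11.0454
d((-10, 4), (4, 0)) = 14.5602
d((-9, -7), (4, 0)) = 14.7648

Closest pair: (8, 7) and (4, 0) with distance 8.0623

The closest pair is (8, 7) and (4, 0) with Euclidean distance 8.0623. For 4 points, brute-force pairwise comparison is shown above. For large n, the divide-and-conquer algorithm (sort by x, recurse on halves, check the dividing strip) achieves O(n log n).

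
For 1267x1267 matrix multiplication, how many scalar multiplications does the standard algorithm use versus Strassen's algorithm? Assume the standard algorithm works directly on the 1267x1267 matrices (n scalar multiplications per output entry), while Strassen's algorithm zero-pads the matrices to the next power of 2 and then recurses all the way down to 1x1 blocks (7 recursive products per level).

Matrix multiplication for 1267x1267 matrices:

Strassen's algorithm requires power-of-2 dimensions. Pad 1267x1267 to 2048x2048 (next power of 2).

Standard algorithm: 1267^3 = 2033901163 multiplications
Strassen's algorithm: 7^(log2(2048)) = 7^11 = 1977326743 multiplications
Savings: 2033901163 - 1977326743 = 56574420 multiplications

Standard: 2033901163 multiplications (1267^3). Strassen: 1977326743 multiplications (7^11, after padding to 2048x2048). Strassen reduces 8 recursive multiplications to 7 at each level.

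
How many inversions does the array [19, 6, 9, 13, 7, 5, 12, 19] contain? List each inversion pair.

Finding inversions in [19, 6, 9, 13, 7, 5, 12, 19]:

(0, 1): arr[0]=19 > arr[1]=6
(0, 2): arr[0]=19 > arr[2]=9
(0, 3): arr[0]=19 > arr[3]=13
(0, 4): arr[0]=19 > arr[4]=7
(0, 5): arr[0]=19 > arr[5]=5
(0, 6): arr[0]=19 > arr[6]=12
(1, 5): arr[1]=6 > arr[5]=5
(2, 4): arr[2]=9 > arr[4]=7
(2, 5): arr[2]=9 > arr[5]=5
(3, 4): arr[3]=13 > arr[4]=7
(3, 5): arr[3]=13 > arr[5]=5
(3, 6): arr[3]=13 > arr[6]=12
(4, 5): arr[4]=7 > arr[5]=5

Total inversions: 13

The array has 13 inversion(s): (0,1), (0,2), (0,3), (0,4), (0,5), (0,6), (1,5), (2,4), (2,5), (3,4), (3,5), (3,6), (4,5). Each pair (i,j) satisfies i < j and arr[i] > arr[j].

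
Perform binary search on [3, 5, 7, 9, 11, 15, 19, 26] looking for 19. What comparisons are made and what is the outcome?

Binary search for 19 in [3, 5, 7, 9, 11, 15, 19, 26]:

lo=0, hi=7, mid=3, arr[mid]=9 -> 9 < 19, search right half
lo=4, hi=7, mid=5, arr[mid]=15 -> 15 < 19, search right half
lo=6, hi=7, mid=6, arr[mid]=19 -> Found target at index 6!

Binary search finds 19 at index 6 after 3 comparisons. The search repeatedly halves the search space by comparing with the middle element.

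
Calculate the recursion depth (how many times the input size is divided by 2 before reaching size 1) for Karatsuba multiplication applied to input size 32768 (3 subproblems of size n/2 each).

For divide and conquer with division factor 2:

Problem sizes at each level:
Level 0: 32768
Level 1: 16384
Level 2: 8192
Level 3: 4096
Level 4: 2048
Level 5: 1024
Level 6: 512
Level 7: 256
Level 8: 128
Level 9: 64
Level 10: 32
Level 11: 16
Level 12: 8
Level 13: 4
Level 14: 2
Level 15: 1

The root is level 0 and the size-1 base case is level 15 (the tree spans levels 0 through 15, i.e. 16 levels counting the root), so the depth is the number of divisions: log_2(32768) = 15

The recursion tree depth is log_2(32768) = 15. At each level, the problem size is divided by 2, so it takes 15 divisions to reduce to a base case of size 1. The algorithm makes 3 recursive calls at each level.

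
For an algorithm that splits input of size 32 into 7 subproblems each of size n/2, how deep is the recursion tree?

For divide and conquer with division factor 2:

Problem sizes at each level:
Level 0: 32
Level 1: 16
Level 2: 8
Level 3: 4
Level 4: 2
Level 5: 1

The root is level 0 and the size-1 base case is level 5 (the tree spans levels 0 through 5, i.e. 6 levels counting the root), so the depth is the number of divisions: log_2(32) = 5

The recursion tree depth is log_2(32) = 5. At each level, the problem size is divided by 2, so it takes 5 divisions to reduce to a base case of size 1. The algorithm makes 7 recursive calls at each level.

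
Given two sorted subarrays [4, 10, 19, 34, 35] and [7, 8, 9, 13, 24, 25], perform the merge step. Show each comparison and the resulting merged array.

Merging process:

Compare 4 vs 7: take 4 from left. Merged: [4]
Compare 10 vs 7: take 7 from right. Merged: [4, 7]
Compare 10 vs 8: take 8 from right. Merged: [4, 7, 8]
Compare 10 vs 9: take 9 from right. Merged: [4, 7, 8, 9]
Compare 10 vs 13: take 10 from left. Merged: [4, 7, 8, 9, 10]
Compare 19 vs 13: take 13 from right. Merged: [4, 7, 8, 9, 10, 13]
Compare 19 vs 24: take 19 from left. Merged: [4, 7, 8, 9, 10, 13, 19]
Compare 34 vs 24: take 24 from right. Merged: [4, 7, 8, 9, 10, 13, 19, 24]
Compare 34 vs 25: take 25 from right. Merged: [4, 7, 8, 9, 10, 13, 19, 24, 25]
Append remaining from left: [34, 35]. Merged: [4, 7, 8, 9, 10, 13, 19, 24, 25, 34, 35]

Final merged array: [4, 7, 8, 9, 10, 13, 19, 24, 25, 34, 35]
Total comparisons: 9

The merged array is [4, 7, 8, 9, 10, 13, 19, 24, 25, 34, 35], requiring 9 comparisons. The merge step runs in O(n) time where n is the total number of elements.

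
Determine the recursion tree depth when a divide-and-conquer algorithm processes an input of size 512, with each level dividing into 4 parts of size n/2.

For divide and conquer with division factor 2:

Problem sizes at each level:
Level 0: 512
Level 1: 256
Level 2: 128
Level 3: 64
Level 4: 32
Level 5: 16
Level 6: 8
Level 7: 4
Level 8: 2
Level 9: 1

The root is level 0 and the size-1 base case is level 9 (the tree spans levels 0 through 9, i.e. 10 levels counting the root), so the depth is the number of divisions: log_2(512) = 9

The recursion tree depth is log_2(512) = 9. At each level, the problem size is divided by 2, so it takes 9 divisions to reduce to a base case of size 1. The algorithm makes 4 recursive calls at each level.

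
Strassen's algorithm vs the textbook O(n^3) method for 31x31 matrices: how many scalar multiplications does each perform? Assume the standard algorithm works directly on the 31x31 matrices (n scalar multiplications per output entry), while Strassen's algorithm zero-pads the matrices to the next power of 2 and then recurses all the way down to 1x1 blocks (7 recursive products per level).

Matrix multiplication for 31x31 matrices:

Strassen's algorithm requires power-of-2 dimensions. Pad 31x31 to 32x32 (next power of 2).

Standard algorithm: 31^3 = 29791 multiplications
Strassen's algorithm: 7^(log2(32)) = 7^5 = 16807 multiplications
Savings: 29791 - 16807 = 12984 multiplications

Standard: 29791 multiplications (31^3). Strassen: 16807 multiplications (7^5, after padding to 32x32). Strassen reduces 8 recursive multiplications to 7 at each level.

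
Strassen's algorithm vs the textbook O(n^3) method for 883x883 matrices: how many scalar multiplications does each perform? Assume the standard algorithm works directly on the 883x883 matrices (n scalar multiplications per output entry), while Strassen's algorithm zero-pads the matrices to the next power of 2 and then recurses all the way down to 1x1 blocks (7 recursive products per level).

Matrix multiplication for 883x883 matrices:

Strassen's algorithm requires power-of-2 dimensions. Pad 883x883 to 1024x1024 (next power of 2).

Standard algorithm: 883^3 = 688465387 multiplications
Strassen's algorithm: 7^(log2(1024)) = 7^10 = 282475249 multiplications
Savings: 688465387 - 282475249 = 405990138 multiplications

Standard: 688465387 multiplications (883^3). Strassen: 282475249 multiplications (7^10, after padding to 1024x1024). Strassen reduces 8 recursive multiplications to 7 at each level.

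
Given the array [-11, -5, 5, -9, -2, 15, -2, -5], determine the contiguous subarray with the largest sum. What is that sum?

Using Kadane's algorithm on [-11, -5, 5, -9, -2, 15, -2, -5]:

Scanning through the array:
Position 1 (value -5): max_ending_here = -5, max_so_far = -5
Position 2 (value 5): max_ending_here = 5, max_so_far = 5
Position 3 (value -9): max_ending_here = -4, max_so_far = 5
Position 4 (value -2): max_ending_here = -2, max_so_far = 5
Position 5 (value 15): max_ending_here = 15, max_so_far = 15
Position 6 (value -2): max_ending_here = 13, max_so_far = 15
Position 7 (value -5): max_ending_here = 8, max_so_far = 15

Maximum subarray: [15]
Maximum sum: 15

The maximum subarray is [15] with sum 15. This subarray runs from index 5 to index 5.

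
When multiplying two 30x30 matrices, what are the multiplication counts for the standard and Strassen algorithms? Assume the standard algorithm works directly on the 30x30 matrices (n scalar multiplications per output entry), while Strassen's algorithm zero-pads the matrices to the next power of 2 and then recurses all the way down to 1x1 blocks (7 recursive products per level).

Matrix multiplication for 30x30 matrices:

Strassen's algorithm requires power-of-2 dimensions. Pad 30x30 to 32x32 (next power of 2).

Standard algorithm: 30^3 = 27000 multiplications
Strassen's algorithm: 7^(log2(32)) = 7^5 = 16807 multiplications
Savings: 27000 - 16807 = 10193 multiplications

Standard: 27000 multiplications (30^3). Strassen: 16807 multiplications (7^5, after padding to 32x32). Strassen reduces 8 recursive multiplications to 7 at each level.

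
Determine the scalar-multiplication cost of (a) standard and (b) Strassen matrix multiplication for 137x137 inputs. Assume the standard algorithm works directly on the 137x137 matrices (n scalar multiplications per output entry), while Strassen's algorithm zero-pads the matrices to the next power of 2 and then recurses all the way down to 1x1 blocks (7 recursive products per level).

Matrix multiplication for 137x137 matrices:

Strassen's algorithm requires power-of-2 dimensions. Pad 137x137 to 256x256 (next power of 2).

Standard algorithm: 137^3 = 2571353 multiplications
Strassen's algorithm: 7^(log2(256)) = 7^8 = 5764801 multiplications
Difference: 2571353 - 5764801 = -3193448 (Strassen uses MORE here due to padding overhead — for small or just-over-power-of-2 n, padding can outweigh the per-level savings)

Standard: 2571353 multiplications (137^3). Strassen: 5764801 multiplications (7^8, after padding to 256x256). Strassen reduces 8 recursive multiplications to 7 at each level.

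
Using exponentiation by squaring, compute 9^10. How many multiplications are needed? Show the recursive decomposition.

Computing 9^10 by squaring (build up from 9^1; each line after the first costs one multiplication):

9^1 = 9
9^2 = (9^1)^2 = 9^2 = 81
9^4 = (9^2)^2 = 81^2 = 6561
9^5 = 9 * 9^4 = 9 * 6561 = 59049
9^10 = (9^5)^2 = 59049^2 = 3486784401

Result: 3486784401
Multiplications needed: 4 (4 lines after 9^1)

9^10 = 3486784401. Using exponentiation by squaring, this requires 4 multiplications. The key idea: if the exponent is even, square the half-power; if odd, multiply by the base once.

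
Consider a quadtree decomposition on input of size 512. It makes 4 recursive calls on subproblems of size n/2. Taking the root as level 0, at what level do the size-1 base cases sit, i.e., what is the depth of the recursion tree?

For divide and conquer with division factor 2:

Problem sizes at each level:
Level 0: 512
Level 1: 256
Level 2: 128
Level 3: 64
Level 4: 32
Level 5: 16
Level 6: 8
Level 7: 4
Level 8: 2
Level 9: 1

The root is level 0 and the size-1 base case is level 9 (the tree spans levels 0 through 9, i.e. 10 levels counting the root), so the depth is the number of divisions: log_2(512) = 9

The recursion tree depth is log_2(512) = 9. At each level, the problem size is divided by 2, so it takes 9 divisions to reduce to a base case of size 1. The algorithm makes 4 recursive calls at each level.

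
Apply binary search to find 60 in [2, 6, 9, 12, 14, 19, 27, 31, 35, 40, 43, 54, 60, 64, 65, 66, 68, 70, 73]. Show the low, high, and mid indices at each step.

Binary search for 60 in [2, 6, 9, 12, 14, 19, 27, 31, 35, 40, 43, 54, 60, 64, 65, 66, 68, 70, 73]:

lo=0, hi=18, mid=9, arr[mid]=40 -> 40 < 60, search right half
lo=10, hi=18, mid=14, arr[mid]=65 -> 65 > 60, search left half
lo=10, hi=13, mid=11, arr[mid]=54 -> 54 < 60, search right half
lo=12, hi=13, mid=12, arr[mid]=60 -> Found target at index 12!

Binary search finds 60 at index 12 after 4 comparisons. The search repeatedly halves the search space by comparing with the middle element.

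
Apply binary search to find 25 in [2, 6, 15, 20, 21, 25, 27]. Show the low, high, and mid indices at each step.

Binary search for 25 in [2, 6, 15, 20, 21, 25, 27]:

lo=0, hi=6, mid=3, arr[mid]=20 -> 20 < 25, search right half
lo=4, hi=6, mid=5, arr[mid]=25 -> Found target at index 5!

Binary search finds 25 at index 5 after 2 comparisons. The search repeatedly halves the search space by comparing with the middle element.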